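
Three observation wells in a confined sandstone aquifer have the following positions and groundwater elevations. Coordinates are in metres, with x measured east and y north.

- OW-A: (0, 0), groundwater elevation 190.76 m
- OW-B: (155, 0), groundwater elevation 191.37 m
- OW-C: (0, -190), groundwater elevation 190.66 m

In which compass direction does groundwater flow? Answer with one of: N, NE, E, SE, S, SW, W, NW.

∂h/∂x = (191.37 − 190.76) / (155 − 0) = +0.003935
∂h/∂y = (190.66 − 190.76) / (-190 − 0) = +0.0005263
Flow = −∇h = (-0.003935 east, -0.0005263 north), which points west.

W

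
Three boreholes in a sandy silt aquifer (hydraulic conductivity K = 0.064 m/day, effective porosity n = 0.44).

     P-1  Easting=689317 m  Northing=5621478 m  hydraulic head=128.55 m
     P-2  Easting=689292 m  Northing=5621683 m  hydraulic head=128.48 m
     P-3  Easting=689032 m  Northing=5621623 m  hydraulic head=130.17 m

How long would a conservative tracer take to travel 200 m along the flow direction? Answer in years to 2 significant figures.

590 years

Taking P-1 as reference: P-2−P-1 = (-25, 205, -0.07); P-3−P-1 = (-285, 145, +1.62).
Determinant of the coordinate differences = (-25)·145 − (-285)·205 = 54800.
∂h/∂x = [(-0.07)·145 − (+1.62)·205] / 54800 = -0.006245
∂h/∂y = [(-25)·(+1.62) − (-285)·(-0.07)] / 54800 = -0.001103
|∇h| = √(-0.006245² + -0.001103²) = 0.006342
Seepage velocity v = K·i/n = 0.064 × 0.006342 / 0.44 = 0.0009225 m/day.
t = 200 / 0.0009225 = 2.168e+05 days = 594 years.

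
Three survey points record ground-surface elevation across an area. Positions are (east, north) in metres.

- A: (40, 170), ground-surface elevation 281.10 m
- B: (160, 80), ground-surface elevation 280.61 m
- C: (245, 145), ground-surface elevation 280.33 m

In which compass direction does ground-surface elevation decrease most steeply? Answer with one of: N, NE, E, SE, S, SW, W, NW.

E

Three-point gradient (reference A): Δ to B = (120, -90, -0.49), Δ to C = (205, -25, -0.77).
∂z/∂x = -0.003693, ∂z/∂y = +0.0005210 (det = 15450).
Steepest decrease is along −∇f = (+0.003693 E, -0.0005210 N) → east.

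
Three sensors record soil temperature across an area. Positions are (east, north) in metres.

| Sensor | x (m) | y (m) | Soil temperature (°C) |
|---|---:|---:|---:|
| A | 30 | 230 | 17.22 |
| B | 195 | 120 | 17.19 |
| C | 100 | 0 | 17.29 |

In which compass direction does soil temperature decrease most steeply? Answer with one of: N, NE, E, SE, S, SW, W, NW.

Taking A as reference: B−A = (165, -110, -0.03); C−A = (70, -230, +0.07).
Solve a·Δx + b·Δy = ΔT: det = 165·(-230) − 70·(-110) = -30250.
∂T/∂x = [(-0.03)·(-230) − (+0.07)·(-110)] / -30250 = -0.0004826
∂T/∂y = [165·(+0.07) − 70·(-0.03)] / -30250 = -0.0004512
Steepest decrease is along −∇f = (+0.0004826 E, +0.0004512 N) → northeast.

NE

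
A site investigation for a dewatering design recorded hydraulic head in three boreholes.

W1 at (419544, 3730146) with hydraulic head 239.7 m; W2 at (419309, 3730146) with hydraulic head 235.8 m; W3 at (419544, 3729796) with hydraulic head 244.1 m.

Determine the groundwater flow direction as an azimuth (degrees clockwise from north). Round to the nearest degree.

307°

∂h/∂x = (235.8 − 239.7) / (419309 − 419544) = +0.01660
∂h/∂y = (244.1 − 239.7) / (3729796 − 3730146) = -0.01257
Flow direction (−∇h) has components (-0.01660 E, +0.01257 N).
Azimuth = atan2(E, N) = atan2(-0.01660, +0.01257) = 307.1° ≈ 307°.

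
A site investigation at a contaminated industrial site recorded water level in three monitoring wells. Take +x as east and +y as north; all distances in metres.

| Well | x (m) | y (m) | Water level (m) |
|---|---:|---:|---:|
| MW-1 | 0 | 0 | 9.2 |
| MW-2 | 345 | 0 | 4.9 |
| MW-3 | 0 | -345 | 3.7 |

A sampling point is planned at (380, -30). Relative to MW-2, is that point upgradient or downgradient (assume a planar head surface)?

downgradient

∂h/∂x = (4.9 − 9.2) / (345 − 0) = -0.01246
∂h/∂y = (3.7 − 9.2) / (-345 − 0) = +0.01594
Head at (380, -30) = 9.2 + (-0.01246)·(380) + (+0.01594)·(-30) = 3.99 m.
That is lower than the 4.9 m at MW-2, so the point is downgradient.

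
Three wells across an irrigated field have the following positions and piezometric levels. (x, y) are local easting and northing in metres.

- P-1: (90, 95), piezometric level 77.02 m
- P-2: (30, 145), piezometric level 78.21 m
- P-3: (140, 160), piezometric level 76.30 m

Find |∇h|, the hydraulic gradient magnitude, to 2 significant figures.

Three-point gradient (reference P-1): Δ to P-2 = (-60, 50, +1.19), Δ to P-3 = (50, 65, -0.72).
∂h/∂x = -0.01771, ∂h/∂y = +0.002547 (det = -6400).
|∇h| = √(-0.01771² + 0.002547²) = 0.01789

0.018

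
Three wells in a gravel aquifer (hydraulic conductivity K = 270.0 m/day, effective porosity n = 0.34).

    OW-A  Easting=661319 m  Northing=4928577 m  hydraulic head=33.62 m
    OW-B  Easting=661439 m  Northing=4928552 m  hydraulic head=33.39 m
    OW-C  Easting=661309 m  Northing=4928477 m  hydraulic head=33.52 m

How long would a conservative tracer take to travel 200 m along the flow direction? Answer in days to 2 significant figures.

Three-point gradient (reference OW-A): Δ to OW-B = (120, -25, -0.23), Δ to OW-C = (-10, -100, -0.10).
∂h/∂x = -0.001673, ∂h/∂y = +0.001167 (det = -12250).
|∇h| = √(-0.001673² + 0.001167²) = 0.00204
Seepage velocity v = K·i/n = 270.0 × 0.00204 / 0.34 = 1.62 m/day.
t = 200 / 1.62 = 123.5 days.

120 days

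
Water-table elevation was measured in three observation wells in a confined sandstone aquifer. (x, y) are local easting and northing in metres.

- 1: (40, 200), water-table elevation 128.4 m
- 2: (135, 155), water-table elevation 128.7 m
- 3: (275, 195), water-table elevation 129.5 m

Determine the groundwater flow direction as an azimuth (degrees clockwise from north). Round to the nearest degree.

235°

Differences from 1: to 2 (Δx, Δy, Δh) = (95, -45, +0.3); to 3 = (235, -5, +1.1).
Determinant of the coordinate differences = 95·(-5) − 235·(-45) = 10100.
∂h/∂x = [(+0.3)·(-5) − (+1.1)·(-45)] / 10100 = +0.004752
∂h/∂y = [95·(+1.1) − 235·(+0.3)] / 10100 = +0.003366
Flow direction (−∇h) has components (-0.004752 E, -0.003366 N).
Azimuth = atan2(E, N) = atan2(-0.004752, -0.003366) = 234.7° ≈ 235°.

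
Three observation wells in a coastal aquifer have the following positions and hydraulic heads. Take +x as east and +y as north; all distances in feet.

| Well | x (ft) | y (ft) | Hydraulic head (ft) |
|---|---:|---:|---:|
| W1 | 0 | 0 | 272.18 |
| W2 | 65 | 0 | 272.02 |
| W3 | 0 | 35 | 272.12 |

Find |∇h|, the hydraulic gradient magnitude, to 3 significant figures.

∂h/∂x = (272.02 − 272.18) / (65 − 0) = -0.002462
∂h/∂y = (272.12 − 272.18) / (35 − 0) = -0.001714
|∇h| = √(-0.002462² + -0.001714²) = 0.003

0.00300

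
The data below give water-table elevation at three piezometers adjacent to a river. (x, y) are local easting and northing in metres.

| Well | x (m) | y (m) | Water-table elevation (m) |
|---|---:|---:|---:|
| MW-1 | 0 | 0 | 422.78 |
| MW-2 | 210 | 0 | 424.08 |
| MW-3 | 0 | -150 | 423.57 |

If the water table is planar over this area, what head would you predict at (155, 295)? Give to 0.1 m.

422.2 m

∂h/∂x = (424.08 − 422.78) / (210 − 0) = +0.006190
∂h/∂y = (423.57 − 422.78) / (-150 − 0) = -0.005267
h(155, 295) = 422.78 + (+0.006190)·(155) + (-0.005267)·(295) = 422.78 +0.960 -1.554 = 422.186 m.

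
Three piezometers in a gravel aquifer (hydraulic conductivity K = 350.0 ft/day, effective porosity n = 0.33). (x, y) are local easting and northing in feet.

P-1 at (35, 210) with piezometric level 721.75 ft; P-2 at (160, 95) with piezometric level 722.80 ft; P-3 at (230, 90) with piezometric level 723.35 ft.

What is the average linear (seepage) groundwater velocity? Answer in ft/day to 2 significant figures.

8.3 ft/day

Differences from P-1: to P-2 (Δx, Δy, Δh) = (125, -115, +1.05); to P-3 = (195, -120, +1.60).
Solve a·Δx + b·Δy = Δh: det = 125·(-120) − 195·(-115) = 7425.
∂h/∂x = [(+1.05)·(-120) − (+1.60)·(-115)] / 7425 = +0.007811
∂h/∂y = [125·(+1.60) − 195·(+1.05)] / 7425 = -0.0006397
|∇h| = √(0.007811² + -0.0006397²) = 0.007837
Seepage velocity v = K·i/n = 350.0 × 0.007837 / 0.33 = 8.312 ft/day.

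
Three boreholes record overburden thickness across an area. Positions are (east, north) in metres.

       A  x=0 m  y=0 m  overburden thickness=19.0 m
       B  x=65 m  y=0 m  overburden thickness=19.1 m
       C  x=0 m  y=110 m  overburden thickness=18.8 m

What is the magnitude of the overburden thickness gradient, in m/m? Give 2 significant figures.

∂d/∂x = (19.1 − 19.0) / (65 − 0) = +0.001538
∂d/∂y = (18.8 − 19.0) / (110 − 0) = -0.001818
|∇f| = √(0.001538² + -0.001818²) = 0.002381 m/m

0.0024 m/m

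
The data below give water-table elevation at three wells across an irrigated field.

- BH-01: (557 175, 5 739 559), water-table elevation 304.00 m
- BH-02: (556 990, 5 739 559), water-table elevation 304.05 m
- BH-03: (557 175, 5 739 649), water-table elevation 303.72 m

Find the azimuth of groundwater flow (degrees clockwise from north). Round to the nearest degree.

∂h/∂x = (304.05 − 304.00) / (556990 − 557175) = -0.0002703
∂h/∂y = (303.72 − 304.00) / (5739649 − 5739559) = -0.003111
Flow direction (−∇h) has components (+0.0002703 E, +0.003111 N).
Azimuth = atan2(E, N) = atan2(+0.0002703, +0.003111) = 5.0° ≈ 005°.

005°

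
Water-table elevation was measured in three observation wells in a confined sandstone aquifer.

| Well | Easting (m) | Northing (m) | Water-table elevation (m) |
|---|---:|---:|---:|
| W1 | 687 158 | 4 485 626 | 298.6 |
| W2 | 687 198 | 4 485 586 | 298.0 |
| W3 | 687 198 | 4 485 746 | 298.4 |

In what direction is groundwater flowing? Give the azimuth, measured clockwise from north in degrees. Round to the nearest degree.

Taking W1 as reference: W2−W1 = (40, -40, -0.6); W3−W1 = (40, 120, -0.2).
Determinant of the coordinate differences = 40·120 − 40·(-40) = 6400.
∂h/∂x = [(-0.6)·120 − (-0.2)·(-40)] / 6400 = -0.01250
∂h/∂y = [40·(-0.2) − 40·(-0.6)] / 6400 = +0.002500
Flow direction (−∇h) has components (+0.01250 E, -0.002500 N).
Azimuth = atan2(E, N) = atan2(+0.01250, -0.002500) = 101.3° ≈ 101°.

101°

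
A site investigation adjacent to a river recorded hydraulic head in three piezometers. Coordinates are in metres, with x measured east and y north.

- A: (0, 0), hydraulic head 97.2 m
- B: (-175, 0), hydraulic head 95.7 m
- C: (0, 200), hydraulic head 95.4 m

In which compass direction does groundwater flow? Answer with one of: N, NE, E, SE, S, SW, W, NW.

∂h/∂x = (95.7 − 97.2) / (-175 − 0) = +0.008571
∂h/∂y = (95.4 − 97.2) / (200 − 0) = -0.009000
Flow = −∇h = (-0.008571 east, +0.009000 north), which points northwest.

NW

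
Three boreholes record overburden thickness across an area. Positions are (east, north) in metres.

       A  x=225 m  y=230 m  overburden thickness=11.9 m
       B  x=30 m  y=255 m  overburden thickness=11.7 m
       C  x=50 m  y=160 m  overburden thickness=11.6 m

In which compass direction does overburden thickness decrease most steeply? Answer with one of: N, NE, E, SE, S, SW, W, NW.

SW

Taking A as reference: B−A = (-195, 25, -0.2); C−A = (-175, -70, -0.3).
Solve a·Δx + b·Δy = Δd: det = (-195)·(-70) − (-175)·25 = 18025.
∂d/∂x = [(-0.2)·(-70) − (-0.3)·25] / 18025 = +0.001193
∂d/∂y = [(-195)·(-0.3) − (-175)·(-0.2)] / 18025 = +0.001304
Steepest decrease is along −∇f = (-0.001193 E, -0.001304 N) → southwest.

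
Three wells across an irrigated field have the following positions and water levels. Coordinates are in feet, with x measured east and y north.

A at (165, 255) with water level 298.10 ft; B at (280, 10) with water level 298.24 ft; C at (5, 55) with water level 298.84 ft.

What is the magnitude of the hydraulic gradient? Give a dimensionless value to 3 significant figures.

With h = a·x + b·y + c and A as origin, the differences give:
  115·a + (-245)·b = +0.14
  (-160)·a + (-200)·b = +0.74
Eliminate b (×(-200) and ×(-245), subtract): -62200·a = 153.300 → a = ∂h/∂x = -0.002465
Back-substitute: b = ∂h/∂y = -0.001728.
|∇h| = √(-0.002465² + -0.001728²) = 0.00301

0.00301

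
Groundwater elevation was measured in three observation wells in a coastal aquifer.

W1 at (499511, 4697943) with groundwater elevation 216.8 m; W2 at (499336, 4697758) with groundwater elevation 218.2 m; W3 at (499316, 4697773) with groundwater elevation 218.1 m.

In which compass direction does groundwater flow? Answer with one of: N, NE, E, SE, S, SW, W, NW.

Three-point gradient (reference W1): Δ to W2 = (-175, -185, +1.4), Δ to W3 = (-195, -170, +1.3).
∂h/∂x = -0.0003953, ∂h/∂y = -0.007194 (det = -6325).
Flow = −∇h = (+0.0003953 east, +0.007194 north), which points north.

N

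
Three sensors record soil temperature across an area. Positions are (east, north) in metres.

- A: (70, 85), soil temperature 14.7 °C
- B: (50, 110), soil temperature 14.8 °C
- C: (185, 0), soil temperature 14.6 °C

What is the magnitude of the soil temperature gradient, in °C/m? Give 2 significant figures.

0.0096 °C/m

Taking A as reference: B−A = (-20, 25, +0.1); C−A = (115, -85, -0.1).
Determinant of the coordinate differences = (-20)·(-85) − 115·25 = -1175.
∂T/∂x = [(+0.1)·(-85) − (-0.1)·25] / -1175 = +0.005106
∂T/∂y = [(-20)·(-0.1) − 115·(+0.1)] / -1175 = +0.008085
|∇f| = √(0.005106² + 0.008085²) = 0.009562 °C/m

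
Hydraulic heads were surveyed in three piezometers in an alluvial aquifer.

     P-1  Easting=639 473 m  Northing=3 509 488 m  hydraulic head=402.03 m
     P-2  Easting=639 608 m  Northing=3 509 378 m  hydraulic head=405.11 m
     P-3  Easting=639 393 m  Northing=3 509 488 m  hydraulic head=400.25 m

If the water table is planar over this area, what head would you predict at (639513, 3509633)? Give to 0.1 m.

402.8 m

Three-point gradient (reference P-1): Δ to P-2 = (135, -110, +3.08), Δ to P-3 = (-80, 0, -1.78).
∂h/∂x = +0.02225, ∂h/∂y = -0.0006932 (det = -8800).
h(639513, 3509633) = 402.03 + (+0.02225)·(40) + (-0.0006932)·(145) = 402.03 +0.890 -0.101 = 402.819 m.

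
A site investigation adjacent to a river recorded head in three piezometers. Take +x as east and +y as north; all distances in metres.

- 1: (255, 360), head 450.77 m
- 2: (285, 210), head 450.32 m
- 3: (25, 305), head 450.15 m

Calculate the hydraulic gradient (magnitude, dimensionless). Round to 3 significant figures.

0.00387

Taking 1 as reference: 2−1 = (30, -150, -0.45); 3−1 = (-230, -55, -0.62).
Solve a·Δx + b·Δy = Δh: det = 30·(-55) − (-230)·(-150) = -36150.
∂h/∂x = [(-0.45)·(-55) − (-0.62)·(-150)] / -36150 = +0.001888
∂h/∂y = [30·(-0.62) − (-230)·(-0.45)] / -36150 = +0.003378
|∇h| = √(0.001888² + 0.003378²) = 0.00387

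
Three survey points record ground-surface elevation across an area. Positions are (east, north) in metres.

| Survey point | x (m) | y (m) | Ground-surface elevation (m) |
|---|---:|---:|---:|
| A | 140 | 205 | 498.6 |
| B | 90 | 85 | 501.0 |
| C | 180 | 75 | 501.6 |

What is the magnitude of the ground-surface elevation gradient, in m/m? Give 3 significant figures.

Differences from A: to B (Δx, Δy, Δh) = (-50, -120, +2.4); to C = (40, -130, +3.0).
Solve a·Δx + b·Δy = Δz: det = (-50)·(-130) − 40·(-120) = 11300.
∂z/∂x = [(+2.4)·(-130) − (+3.0)·(-120)] / 11300 = +0.004248
∂z/∂y = [(-50)·(+3.0) − 40·(+2.4)] / 11300 = -0.02177
|∇f| = √(0.004248² + -0.02177²) = 0.02218 m/m

0.0222 m/m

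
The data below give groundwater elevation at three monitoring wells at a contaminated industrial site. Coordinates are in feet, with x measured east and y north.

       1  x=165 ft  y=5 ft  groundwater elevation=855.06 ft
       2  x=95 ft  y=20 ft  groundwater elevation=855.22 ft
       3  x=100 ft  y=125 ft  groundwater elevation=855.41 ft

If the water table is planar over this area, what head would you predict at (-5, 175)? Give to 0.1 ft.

Differences from 1: to 2 (Δx, Δy, Δh) = (-70, 15, +0.16); to 3 = (-65, 120, +0.35).
Determinant of the coordinate differences = (-70)·120 − (-65)·15 = -7425.
∂h/∂x = [(+0.16)·120 − (+0.35)·15] / -7425 = -0.001879
∂h/∂y = [(-70)·(+0.35) − (-65)·(+0.16)] / -7425 = +0.001899
h(-5, 175) = 855.06 + (-0.001879)·(-170) + (+0.001899)·(170) = 855.06 +0.319 +0.323 = 855.702 ft.

855.7 ft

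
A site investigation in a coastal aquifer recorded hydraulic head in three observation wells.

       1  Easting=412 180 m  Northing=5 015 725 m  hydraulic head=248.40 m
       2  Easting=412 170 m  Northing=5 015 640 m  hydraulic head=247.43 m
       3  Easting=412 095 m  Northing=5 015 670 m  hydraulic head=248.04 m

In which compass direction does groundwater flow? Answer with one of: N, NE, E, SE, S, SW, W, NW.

Taking 1 as reference: 2−1 = (-10, -85, -0.97); 3−1 = (-85, -55, -0.36).
Solve a·Δx + b·Δy = Δh: det = (-10)·(-55) − (-85)·(-85) = -6675.
∂h/∂x = [(-0.97)·(-55) − (-0.36)·(-85)] / -6675 = -0.003408
∂h/∂y = [(-10)·(-0.36) − (-85)·(-0.97)] / -6675 = +0.01181
Flow = −∇h = (+0.003408 east, -0.01181 north), which points south.

S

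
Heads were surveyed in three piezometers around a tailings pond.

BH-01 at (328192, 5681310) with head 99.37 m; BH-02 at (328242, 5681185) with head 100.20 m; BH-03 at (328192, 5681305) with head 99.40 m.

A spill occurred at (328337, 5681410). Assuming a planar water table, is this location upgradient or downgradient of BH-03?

Differences from BH-01: to BH-02 (Δx, Δy, Δh) = (50, -125, +0.83); to BH-03 = (0, -5, +0.03).
Determinant of the coordinate differences = 50·(-5) − 0·(-125) = -250.
∂h/∂x = [(+0.83)·(-5) − (+0.03)·(-125)] / -250 = +0.001600
∂h/∂y = [50·(+0.03) − 0·(+0.83)] / -250 = -0.006000
Head at (328337, 5681410) = 99.37 + (+0.001600)·(145) + (-0.006000)·(100) = 99.00 m.
That is lower than the 99.40 m at BH-03, so the point is downgradient.

downgradient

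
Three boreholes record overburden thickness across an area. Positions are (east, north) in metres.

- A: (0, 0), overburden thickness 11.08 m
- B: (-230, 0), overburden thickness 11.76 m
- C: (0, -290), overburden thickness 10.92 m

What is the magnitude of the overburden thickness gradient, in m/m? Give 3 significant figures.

0.00301 m/m

∂d/∂x = (11.76 − 11.08) / (-230 − 0) = -0.002957
∂d/∂y = (10.92 − 11.08) / (-290 − 0) = +0.0005517
|∇f| = √(-0.002957² + 0.0005517²) = 0.003008 m/m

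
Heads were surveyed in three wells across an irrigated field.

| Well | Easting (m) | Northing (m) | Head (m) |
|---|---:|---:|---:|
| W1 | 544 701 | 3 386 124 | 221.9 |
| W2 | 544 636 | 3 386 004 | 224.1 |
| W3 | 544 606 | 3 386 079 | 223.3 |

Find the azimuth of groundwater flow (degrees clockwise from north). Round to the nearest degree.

030°

With h = a·x + b·y + c and W1 as origin, the differences give:
  (-65)·a + (-120)·b = +2.2
  (-95)·a + (-45)·b = +1.4
Eliminate b (×(-45) and ×(-120), subtract): -8475·a = 69.00 → a = ∂h/∂x = -0.008142
Back-substitute: b = ∂h/∂y = -0.01392.
Flow direction (−∇h) has components (+0.008142 E, +0.01392 N).
Azimuth = atan2(E, N) = atan2(+0.008142, +0.01392) = 30.3° ≈ 030°.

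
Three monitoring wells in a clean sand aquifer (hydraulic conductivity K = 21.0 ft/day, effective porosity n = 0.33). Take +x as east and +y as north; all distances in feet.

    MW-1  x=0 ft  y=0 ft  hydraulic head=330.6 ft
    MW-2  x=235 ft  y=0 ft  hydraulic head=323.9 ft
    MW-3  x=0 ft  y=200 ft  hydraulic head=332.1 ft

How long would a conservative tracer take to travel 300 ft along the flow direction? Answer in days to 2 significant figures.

160 days

∂h/∂x = (323.9 − 330.6) / (235 − 0) = -0.02851
∂h/∂y = (332.1 − 330.6) / (200 − 0) = +0.007500
|∇h| = √(-0.02851² + 0.007500²) = 0.02948
Seepage velocity v = K·i/n = 21.0 × 0.02948 / 0.33 = 1.876 ft/day.
t = 300 / 1.876 = 159.9 days.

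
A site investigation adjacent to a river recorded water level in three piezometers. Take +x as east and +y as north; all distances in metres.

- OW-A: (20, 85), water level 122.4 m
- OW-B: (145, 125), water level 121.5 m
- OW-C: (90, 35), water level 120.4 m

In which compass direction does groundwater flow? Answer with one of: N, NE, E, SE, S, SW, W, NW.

SE

Taking OW-A as reference: OW-B−OW-A = (125, 40, -0.9); OW-C−OW-A = (70, -50, -2.0).
Determinant of the coordinate differences = 125·(-50) − 70·40 = -9050.
∂h/∂x = [(-0.9)·(-50) − (-2.0)·40] / -9050 = -0.01381
∂h/∂y = [125·(-2.0) − 70·(-0.9)] / -9050 = +0.02066
Flow = −∇h = (+0.01381 east, -0.02066 north), which points southeast.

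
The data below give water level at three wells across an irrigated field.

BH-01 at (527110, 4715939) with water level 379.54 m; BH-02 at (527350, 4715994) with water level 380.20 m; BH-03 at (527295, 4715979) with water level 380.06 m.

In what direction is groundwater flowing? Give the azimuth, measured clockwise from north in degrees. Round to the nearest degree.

Differences from BH-01: to BH-02 (Δx, Δy, Δh) = (240, 55, +0.66); to BH-03 = (185, 40, +0.52).
Solve a·Δx + b·Δy = Δh: det = 240·40 − 185·55 = -575.
∂h/∂x = [(+0.66)·40 − (+0.52)·55] / -575 = +0.003826
∂h/∂y = [240·(+0.52) − 185·(+0.66)] / -575 = -0.004696
Flow direction (−∇h) has components (-0.003826 E, +0.004696 N).
Azimuth = atan2(E, N) = atan2(-0.003826, +0.004696) = 320.8° ≈ 321°.

321°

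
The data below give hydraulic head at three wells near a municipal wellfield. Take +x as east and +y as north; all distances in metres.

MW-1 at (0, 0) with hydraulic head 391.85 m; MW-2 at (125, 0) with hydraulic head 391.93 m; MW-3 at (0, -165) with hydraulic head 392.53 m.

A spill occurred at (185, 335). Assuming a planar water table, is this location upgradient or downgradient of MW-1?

∂h/∂x = (391.93 − 391.85) / (125 − 0) = +0.0006400
∂h/∂y = (392.53 − 391.85) / (-165 − 0) = -0.004121
Head at (185, 335) = 391.85 + (+0.0006400)·(185) + (-0.004121)·(335) = 390.59 m.
That is lower than the 391.85 m at MW-1, so the point is downgradient.

downgradient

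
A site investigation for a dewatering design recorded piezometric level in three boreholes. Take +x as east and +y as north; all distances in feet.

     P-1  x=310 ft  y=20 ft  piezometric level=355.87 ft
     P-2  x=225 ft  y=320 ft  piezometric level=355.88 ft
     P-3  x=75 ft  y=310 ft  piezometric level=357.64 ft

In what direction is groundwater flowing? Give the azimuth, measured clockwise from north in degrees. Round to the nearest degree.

Differences from P-1: to P-2 (Δx, Δy, Δh) = (-85, 300, +0.01); to P-3 = (-235, 290, +1.77).
Solve a·Δx + b·Δy = Δh: det = (-85)·290 − (-235)·300 = 45850.
∂h/∂x = [(+0.01)·290 − (+1.77)·300] / 45850 = -0.01152
∂h/∂y = [(-85)·(+1.77) − (-235)·(+0.01)] / 45850 = -0.003230
Flow direction (−∇h) has components (+0.01152 E, +0.003230 N).
Azimuth = atan2(E, N) = atan2(+0.01152, +0.003230) = 74.3° ≈ 074°.

074°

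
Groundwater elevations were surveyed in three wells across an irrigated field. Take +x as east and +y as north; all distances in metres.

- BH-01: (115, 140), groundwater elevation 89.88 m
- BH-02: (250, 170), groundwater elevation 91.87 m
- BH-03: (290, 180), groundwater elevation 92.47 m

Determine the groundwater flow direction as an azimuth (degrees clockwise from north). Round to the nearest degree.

Three-point gradient (reference BH-01): Δ to BH-02 = (135, 30, +1.99), Δ to BH-03 = (175, 40, +2.59).
∂h/∂x = +0.01267, ∂h/∂y = +0.009333 (det = 150).
Flow direction (−∇h) has components (-0.01267 E, -0.009333 N).
Azimuth = atan2(E, N) = atan2(-0.01267, -0.009333) = 233.6° ≈ 234°.

234°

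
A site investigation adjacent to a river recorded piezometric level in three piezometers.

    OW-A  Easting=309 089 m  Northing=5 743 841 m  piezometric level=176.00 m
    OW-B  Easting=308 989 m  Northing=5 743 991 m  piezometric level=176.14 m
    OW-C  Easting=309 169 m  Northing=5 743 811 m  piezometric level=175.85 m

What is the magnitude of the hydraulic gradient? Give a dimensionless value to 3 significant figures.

Taking OW-A as reference: OW-B−OW-A = (-100, 150, +0.14); OW-C−OW-A = (80, -30, -0.15).
Solve a·Δx + b·Δy = Δh: det = (-100)·(-30) − 80·150 = -9000.
∂h/∂x = [(+0.14)·(-30) − (-0.15)·150] / -9000 = -0.002033
∂h/∂y = [(-100)·(-0.15) − 80·(+0.14)] / -9000 = -0.0004222
|∇h| = √(-0.002033² + -0.0004222²) = 0.002076

0.00208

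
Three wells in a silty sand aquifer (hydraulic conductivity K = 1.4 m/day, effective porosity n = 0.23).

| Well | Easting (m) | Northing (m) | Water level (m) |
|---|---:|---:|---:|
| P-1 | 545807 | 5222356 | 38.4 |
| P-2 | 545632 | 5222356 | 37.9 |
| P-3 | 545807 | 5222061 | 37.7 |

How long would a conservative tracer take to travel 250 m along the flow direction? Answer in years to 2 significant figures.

∂h/∂x = (37.9 − 38.4) / (545632 − 545807) = +0.002857
∂h/∂y = (37.7 − 38.4) / (5222061 − 5222356) = +0.002373
|∇h| = √(0.002857² + 0.002373²) = 0.003714
Seepage velocity v = K·i/n = 1.4 × 0.003714 / 0.23 = 0.02261 m/day.
t = 250 / 0.02261 = 1.106e+04 days = 30.3 years.

30 years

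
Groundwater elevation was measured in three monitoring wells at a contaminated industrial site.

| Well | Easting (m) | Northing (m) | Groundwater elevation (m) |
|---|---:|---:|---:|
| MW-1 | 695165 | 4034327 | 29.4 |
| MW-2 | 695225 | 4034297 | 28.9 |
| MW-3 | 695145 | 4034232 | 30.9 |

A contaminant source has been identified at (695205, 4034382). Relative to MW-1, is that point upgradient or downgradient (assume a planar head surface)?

downgradient

Differences from MW-1: to MW-2 (Δx, Δy, Δh) = (60, -30, -0.5); to MW-3 = (-20, -95, +1.5).
Determinant of the coordinate differences = 60·(-95) − (-20)·(-30) = -6300.
∂h/∂x = [(-0.5)·(-95) − (+1.5)·(-30)] / -6300 = -0.01468
∂h/∂y = [60·(+1.5) − (-20)·(-0.5)] / -6300 = -0.01270
Head at (695205, 4034382) = 29.4 + (-0.01468)·(40) + (-0.01270)·(55) = 28.11 m.
That is lower than the 29.4 m at MW-1, so the point is downgradient.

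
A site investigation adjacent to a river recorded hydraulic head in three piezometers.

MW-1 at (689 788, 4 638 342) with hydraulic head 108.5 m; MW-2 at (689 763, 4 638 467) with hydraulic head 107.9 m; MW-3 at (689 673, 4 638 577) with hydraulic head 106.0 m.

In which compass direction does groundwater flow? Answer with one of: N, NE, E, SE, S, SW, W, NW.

W

Three-point gradient (reference MW-1): Δ to MW-2 = (-25, 125, -0.6), Δ to MW-3 = (-115, 235, -2.5).
∂h/∂x = +0.02018, ∂h/∂y = -0.0007647 (det = 8500).
Flow = −∇h = (-0.02018 east, +0.0007647 north), which points west.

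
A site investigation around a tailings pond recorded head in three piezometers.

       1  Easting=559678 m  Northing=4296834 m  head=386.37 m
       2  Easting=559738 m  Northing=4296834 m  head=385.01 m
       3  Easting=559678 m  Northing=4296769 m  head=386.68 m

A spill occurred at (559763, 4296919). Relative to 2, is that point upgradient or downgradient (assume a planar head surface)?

downgradient

∂h/∂x = (385.01 − 386.37) / (559738 − 559678) = -0.02267
∂h/∂y = (386.68 − 386.37) / (4296769 − 4296834) = -0.004769
Head at (559763, 4296919) = 386.37 + (-0.02267)·(85) + (-0.004769)·(85) = 384.04 m.
That is lower than the 385.01 m at 2, so the point is downgradient.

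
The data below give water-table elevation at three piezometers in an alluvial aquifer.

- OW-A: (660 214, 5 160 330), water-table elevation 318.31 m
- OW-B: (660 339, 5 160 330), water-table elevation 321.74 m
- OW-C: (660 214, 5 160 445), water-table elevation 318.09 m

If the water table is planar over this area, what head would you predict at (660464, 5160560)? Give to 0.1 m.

324.7 m

∂h/∂x = (321.74 − 318.31) / (660339 − 660214) = +0.02744
∂h/∂y = (318.09 − 318.31) / (5160445 − 5160330) = -0.001913
h(660464, 5160560) = 318.31 + (+0.02744)·(250) + (-0.001913)·(230) = 318.31 +6.860 -0.440 = 324.730 m.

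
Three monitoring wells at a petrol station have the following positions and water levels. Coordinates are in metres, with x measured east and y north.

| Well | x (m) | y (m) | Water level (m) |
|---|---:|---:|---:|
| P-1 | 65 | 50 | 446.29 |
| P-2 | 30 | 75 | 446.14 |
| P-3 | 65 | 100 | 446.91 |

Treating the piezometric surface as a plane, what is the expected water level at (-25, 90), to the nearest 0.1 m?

With h = a·x + b·y + c and P-1 as origin, the differences give:
  (-35)·a + 25·b = -0.15
  0·a + 50·b = +0.62
Eliminate b (×50 and ×25, subtract): -1750·a = -23.000 → a = ∂h/∂x = +0.01314
Back-substitute: b = ∂h/∂y = +0.01240.
h(-25, 90) = 446.29 + (+0.01314)·(-90) + (+0.01240)·(40) = 446.29 -1.183 +0.496 = 445.603 m.

445.6 m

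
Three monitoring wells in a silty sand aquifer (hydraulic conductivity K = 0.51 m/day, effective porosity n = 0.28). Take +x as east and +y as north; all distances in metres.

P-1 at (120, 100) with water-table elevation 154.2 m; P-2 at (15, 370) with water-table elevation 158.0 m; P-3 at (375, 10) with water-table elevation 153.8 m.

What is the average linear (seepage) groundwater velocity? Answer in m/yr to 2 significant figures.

11 m/yr

Taking P-1 as reference: P-2−P-1 = (-105, 270, +3.8); P-3−P-1 = (255, -90, -0.4).
Solve a·Δx + b·Δy = Δh: det = (-105)·(-90) − 255·270 = -59400.
∂h/∂x = [(+3.8)·(-90) − (-0.4)·270] / -59400 = +0.003939
∂h/∂y = [(-105)·(-0.4) − 255·(+3.8)] / -59400 = +0.01561
|∇h| = √(0.003939² + 0.01561²) = 0.0161
Seepage velocity v = K·i/n = 0.51 × 0.0161 / 0.28 = 0.02932 m/day = 10.71 m/yr.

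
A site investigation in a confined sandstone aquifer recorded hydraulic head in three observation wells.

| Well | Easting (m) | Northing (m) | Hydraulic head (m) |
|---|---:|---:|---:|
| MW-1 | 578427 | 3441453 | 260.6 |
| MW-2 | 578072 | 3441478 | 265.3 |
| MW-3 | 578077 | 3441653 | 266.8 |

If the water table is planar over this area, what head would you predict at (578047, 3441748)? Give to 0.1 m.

268.0 m

With h = a·x + b·y + c and MW-1 as origin, the differences give:
  (-355)·a + 25·b = +4.7
  (-350)·a + 200·b = +6.2
Eliminate b (×200 and ×25, subtract): -62250·a = 785.00 → a = ∂h/∂x = -0.01261
Back-substitute: b = ∂h/∂y = +0.008932.
h(578047, 3441748) = 260.6 + (-0.01261)·(-380) + (+0.008932)·(295) = 260.6 +4.792 +2.635 = 268.027 m.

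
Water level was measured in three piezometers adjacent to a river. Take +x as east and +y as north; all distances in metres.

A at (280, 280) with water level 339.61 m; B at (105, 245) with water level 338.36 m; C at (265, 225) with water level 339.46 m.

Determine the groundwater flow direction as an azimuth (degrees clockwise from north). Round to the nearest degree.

With h = a·x + b·y + c and A as origin, the differences give:
  (-175)·a + (-35)·b = -1.25
  (-15)·a + (-55)·b = -0.15
Eliminate b (×(-55) and ×(-35), subtract): 9100·a = 63.500 → a = ∂h/∂x = +0.006978
Back-substitute: b = ∂h/∂y = +0.0008242.
Flow direction (−∇h) has components (-0.006978 E, -0.0008242 N).
Azimuth = atan2(E, N) = atan2(-0.006978, -0.0008242) = 263.3° ≈ 263°.

263°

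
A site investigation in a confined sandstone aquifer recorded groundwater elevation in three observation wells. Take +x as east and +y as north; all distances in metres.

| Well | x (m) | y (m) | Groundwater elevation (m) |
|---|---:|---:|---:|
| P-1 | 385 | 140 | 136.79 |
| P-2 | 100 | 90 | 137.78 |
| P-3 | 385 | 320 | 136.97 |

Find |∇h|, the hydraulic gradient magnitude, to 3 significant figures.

With h = a·x + b·y + c and P-1 as origin, the differences give:
  (-285)·a + (-50)·b = +0.99
  0·a + 180·b = +0.18
Eliminate b (×180 and ×(-50), subtract): -51300·a = 187.200 → a = ∂h/∂x = -0.003649
Back-substitute: b = ∂h/∂y = +0.001000.
|∇h| = √(-0.003649² + 0.001000²) = 0.003784

0.00378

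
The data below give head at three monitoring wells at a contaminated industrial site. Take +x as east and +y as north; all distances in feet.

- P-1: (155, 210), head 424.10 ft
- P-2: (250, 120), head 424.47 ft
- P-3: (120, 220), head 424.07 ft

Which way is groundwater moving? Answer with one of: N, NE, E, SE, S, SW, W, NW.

Taking P-1 as reference: P-2−P-1 = (95, -90, +0.37); P-3−P-1 = (-35, 10, -0.03).
Determinant of the coordinate differences = 95·10 − (-35)·(-90) = -2200.
∂h/∂x = [(+0.37)·10 − (-0.03)·(-90)] / -2200 = -0.0004545
∂h/∂y = [95·(-0.03) − (-35)·(+0.37)] / -2200 = -0.004591
Flow = −∇h = (+0.0004545 east, +0.004591 north), which points north.

N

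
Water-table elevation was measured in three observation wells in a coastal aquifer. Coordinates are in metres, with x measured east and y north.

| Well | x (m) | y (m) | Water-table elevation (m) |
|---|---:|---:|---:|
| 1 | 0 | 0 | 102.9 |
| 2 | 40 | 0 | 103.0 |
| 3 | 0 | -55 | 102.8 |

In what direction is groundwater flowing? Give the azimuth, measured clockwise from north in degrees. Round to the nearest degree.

234°

∂h/∂x = (103.0 − 102.9) / (40 − 0) = +0.002500
∂h/∂y = (102.8 − 102.9) / (-55 − 0) = +0.001818
Flow direction (−∇h) has components (-0.002500 E, -0.001818 N).
Azimuth = atan2(E, N) = atan2(-0.002500, -0.001818) = 234.0° ≈ 234°.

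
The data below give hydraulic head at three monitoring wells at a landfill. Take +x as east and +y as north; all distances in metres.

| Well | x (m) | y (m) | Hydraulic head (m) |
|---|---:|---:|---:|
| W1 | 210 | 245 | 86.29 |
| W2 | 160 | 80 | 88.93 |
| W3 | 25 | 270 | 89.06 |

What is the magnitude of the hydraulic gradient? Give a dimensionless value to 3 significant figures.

Taking W1 as reference: W2−W1 = (-50, -165, +2.64); W3−W1 = (-185, 25, +2.77).
Determinant of the coordinate differences = (-50)·25 − (-185)·(-165) = -31775.
∂h/∂x = [(+2.64)·25 − (+2.77)·(-165)] / -31775 = -0.01646
∂h/∂y = [(-50)·(+2.77) − (-185)·(+2.64)] / -31775 = -0.01101
|∇h| = √(-0.01646² + -0.01101²) = 0.0198

0.0198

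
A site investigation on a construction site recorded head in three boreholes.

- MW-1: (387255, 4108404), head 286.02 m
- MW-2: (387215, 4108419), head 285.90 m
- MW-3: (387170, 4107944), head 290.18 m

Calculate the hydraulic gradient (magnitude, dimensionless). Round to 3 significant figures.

0.00898

Taking MW-1 as reference: MW-2−MW-1 = (-40, 15, -0.12); MW-3−MW-1 = (-85, -460, +4.16).
Determinant of the coordinate differences = (-40)·(-460) − (-85)·15 = 19675.
∂h/∂x = [(-0.12)·(-460) − (+4.16)·15] / 19675 = -0.0003659
∂h/∂y = [(-40)·(+4.16) − (-85)·(-0.12)] / 19675 = -0.008976
|∇h| = √(-0.0003659² + -0.008976²) = 0.008983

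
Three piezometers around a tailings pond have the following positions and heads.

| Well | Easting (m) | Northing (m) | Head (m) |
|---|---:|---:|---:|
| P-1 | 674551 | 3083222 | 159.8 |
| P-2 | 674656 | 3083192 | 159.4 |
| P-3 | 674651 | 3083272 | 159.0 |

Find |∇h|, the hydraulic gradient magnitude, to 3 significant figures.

Three-point gradient (reference P-1): Δ to P-2 = (105, -30, -0.4), Δ to P-3 = (100, 50, -0.8).
∂h/∂x = -0.005333, ∂h/∂y = -0.005333 (det = 8250).
|∇h| = √(-0.005333² + -0.005333²) = 0.007542

0.00754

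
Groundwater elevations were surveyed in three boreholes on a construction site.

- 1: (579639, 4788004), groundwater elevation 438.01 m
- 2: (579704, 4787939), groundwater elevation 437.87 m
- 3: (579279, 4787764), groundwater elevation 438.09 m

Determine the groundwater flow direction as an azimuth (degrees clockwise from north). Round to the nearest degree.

139°

Taking 1 as reference: 2−1 = (65, -65, -0.14); 3−1 = (-360, -240, +0.08).
Solve a·Δx + b·Δy = Δh: det = 65·(-240) − (-360)·(-65) = -39000.
∂h/∂x = [(-0.14)·(-240) − (+0.08)·(-65)] / -39000 = -0.0009949
∂h/∂y = [65·(+0.08) − (-360)·(-0.14)] / -39000 = +0.001159
Flow direction (−∇h) has components (+0.0009949 E, -0.001159 N).
Azimuth = atan2(E, N) = atan2(+0.0009949, -0.001159) = 139.4° ≈ 139°.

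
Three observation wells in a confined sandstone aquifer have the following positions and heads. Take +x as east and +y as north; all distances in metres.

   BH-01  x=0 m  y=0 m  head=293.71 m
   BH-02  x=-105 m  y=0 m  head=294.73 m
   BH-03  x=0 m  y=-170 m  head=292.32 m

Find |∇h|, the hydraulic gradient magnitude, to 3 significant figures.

0.0127

∂h/∂x = (294.73 − 293.71) / (-105 − 0) = -0.009714
∂h/∂y = (292.32 − 293.71) / (-170 − 0) = +0.008176
|∇h| = √(-0.009714² + 0.008176²) = 0.0127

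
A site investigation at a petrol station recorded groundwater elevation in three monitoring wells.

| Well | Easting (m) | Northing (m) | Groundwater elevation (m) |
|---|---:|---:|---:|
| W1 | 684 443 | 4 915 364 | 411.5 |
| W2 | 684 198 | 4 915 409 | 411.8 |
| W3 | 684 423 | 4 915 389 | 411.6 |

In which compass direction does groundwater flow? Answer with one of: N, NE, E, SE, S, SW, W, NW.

Three-point gradient (reference W1): Δ to W2 = (-245, 45, +0.3), Δ to W3 = (-20, 25, +0.1).
∂h/∂x = -0.0005742, ∂h/∂y = +0.003541 (det = -5225).
Flow = −∇h = (+0.0005742 east, -0.003541 north), which points south.

S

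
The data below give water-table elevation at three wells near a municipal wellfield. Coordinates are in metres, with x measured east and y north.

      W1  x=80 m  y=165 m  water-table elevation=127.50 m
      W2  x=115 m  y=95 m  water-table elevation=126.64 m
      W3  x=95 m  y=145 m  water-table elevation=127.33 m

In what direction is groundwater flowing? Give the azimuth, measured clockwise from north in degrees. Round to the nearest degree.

Differences from W1: to W2 (Δx, Δy, Δh) = (35, -70, -0.86); to W3 = (15, -20, -0.17).
Determinant of the coordinate differences = 35·(-20) − 15·(-70) = 350.
∂h/∂x = [(-0.86)·(-20) − (-0.17)·(-70)] / 350 = +0.01514
∂h/∂y = [35·(-0.17) − 15·(-0.86)] / 350 = +0.01986
Flow direction (−∇h) has components (-0.01514 E, -0.01986 N).
Azimuth = atan2(E, N) = atan2(-0.01514, -0.01986) = 217.3° ≈ 217°.

217°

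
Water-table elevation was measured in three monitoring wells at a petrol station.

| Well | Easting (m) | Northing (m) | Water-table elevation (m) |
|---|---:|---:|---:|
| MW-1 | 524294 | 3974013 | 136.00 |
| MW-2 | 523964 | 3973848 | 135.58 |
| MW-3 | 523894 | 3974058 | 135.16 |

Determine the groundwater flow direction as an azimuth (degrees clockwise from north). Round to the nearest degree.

305°

Differences from MW-1: to MW-2 (Δx, Δy, Δh) = (-330, -165, -0.42); to MW-3 = (-400, 45, -0.84).
Solve a·Δx + b·Δy = Δh: det = (-330)·45 − (-400)·(-165) = -80850.
∂h/∂x = [(-0.42)·45 − (-0.84)·(-165)] / -80850 = +0.001948
∂h/∂y = [(-330)·(-0.84) − (-400)·(-0.42)] / -80850 = -0.001351
Flow direction (−∇h) has components (-0.001948 E, +0.001351 N).
Azimuth = atan2(E, N) = atan2(-0.001948, +0.001351) = 304.7° ≈ 305°.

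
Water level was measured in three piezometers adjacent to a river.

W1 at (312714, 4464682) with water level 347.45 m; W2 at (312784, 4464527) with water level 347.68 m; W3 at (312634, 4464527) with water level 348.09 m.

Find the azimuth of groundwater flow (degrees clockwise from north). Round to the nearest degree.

Taking W1 as reference: W2−W1 = (70, -155, +0.23); W3−W1 = (-80, -155, +0.64).
Determinant of the coordinate differences = 70·(-155) − (-80)·(-155) = -23250.
∂h/∂x = [(+0.23)·(-155) − (+0.64)·(-155)] / -23250 = -0.002733
∂h/∂y = [70·(+0.64) − (-80)·(+0.23)] / -23250 = -0.002718
Flow direction (−∇h) has components (+0.002733 E, +0.002718 N).
Azimuth = atan2(E, N) = atan2(+0.002733, +0.002718) = 45.2° ≈ 045°.

045°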